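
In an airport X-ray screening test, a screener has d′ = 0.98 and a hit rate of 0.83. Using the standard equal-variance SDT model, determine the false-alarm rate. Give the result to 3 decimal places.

z(hit rate) = z(0.83) = 0.9542
z(FA) = z(H) − d' = 0.9542 − 0.98 = -0.0258
false-alarm rate = Φ(-0.0258) = 0.4897

false-alarm rate = 0.490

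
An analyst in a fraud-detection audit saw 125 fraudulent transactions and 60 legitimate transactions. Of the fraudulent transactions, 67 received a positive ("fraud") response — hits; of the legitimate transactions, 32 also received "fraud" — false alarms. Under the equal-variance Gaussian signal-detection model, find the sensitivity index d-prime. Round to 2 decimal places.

H = 67/125 = 0.5360
FA = 32/60 = 0.5333
Φ⁻¹(H) = Φ⁻¹(0.5360) = 0.0904
Φ⁻¹(FA) = Φ⁻¹(0.5333) = 0.0836
d' = z(H) − z(FA) = 0.0904 − 0.0836 = 0.0068

d-prime = 0.01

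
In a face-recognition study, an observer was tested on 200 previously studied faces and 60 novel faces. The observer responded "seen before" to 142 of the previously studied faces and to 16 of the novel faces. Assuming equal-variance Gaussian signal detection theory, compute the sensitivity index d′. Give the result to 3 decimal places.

d′ = 1.176

H = 142/200 = 0.7100
FA = 16/60 = 0.2667
z(0.7100) = 0.5534, z(0.2667) = -0.6228
d' = z(H) − z(FA) = 0.5534 − (-0.6228) = 1.1762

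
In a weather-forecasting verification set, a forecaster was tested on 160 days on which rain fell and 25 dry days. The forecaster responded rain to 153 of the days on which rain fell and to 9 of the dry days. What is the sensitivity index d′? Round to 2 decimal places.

d′ = 2.07

H = 153/160 = 0.9563
FA = 9/25 = 0.3600
z(0.9563) = 1.709, z(0.3600) = -0.358
d' = z(H) − z(FA) = 1.709 − (-0.358) = 2.067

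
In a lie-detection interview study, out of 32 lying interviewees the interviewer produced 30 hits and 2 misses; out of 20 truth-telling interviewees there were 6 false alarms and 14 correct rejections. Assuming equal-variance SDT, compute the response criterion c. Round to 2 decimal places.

c = -0.50

H = 30/32 = 0.9375
FA = 6/20 = 0.3000
z(0.9375) = 1.5341, z(0.3000) = -0.5244
c = −½·[z(H) + z(FA)] = −0.5 × (1.5341 + (-0.5244)) = -0.50485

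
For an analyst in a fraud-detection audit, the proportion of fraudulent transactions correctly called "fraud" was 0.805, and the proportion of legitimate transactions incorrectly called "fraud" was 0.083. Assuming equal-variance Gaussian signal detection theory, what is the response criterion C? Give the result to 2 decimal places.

Φ⁻¹(H) = Φ⁻¹(0.805) = 0.860
Φ⁻¹(FA) = Φ⁻¹(0.083) = -1.385
c = −½·[z(H) + z(FA)] = −0.5 × (0.860 + (-1.385)) = 0.2625

C = 0.26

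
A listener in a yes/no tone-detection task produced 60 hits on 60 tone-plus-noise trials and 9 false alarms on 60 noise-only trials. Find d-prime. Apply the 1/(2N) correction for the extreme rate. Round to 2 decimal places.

d-prime = 3.43

The hit rate is 60/60 = 1, so apply the 1/(2N) correction: H → 1 − 1/(2·60) = 0.99167.
z(H) = z(0.99167) = 2.394
z(FA) = z(0.15000) = -1.036
d' = 2.394 − (-1.036) = 3.430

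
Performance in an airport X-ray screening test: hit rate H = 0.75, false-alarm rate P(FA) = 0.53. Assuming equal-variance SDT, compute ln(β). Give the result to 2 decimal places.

z(H) = 0.674
z(FA) = 0.075
ln β = −½·[z(H)² − z(FA)²] = −0.5 × (0.454 − 0.006) = -0.224

ln β = -0.22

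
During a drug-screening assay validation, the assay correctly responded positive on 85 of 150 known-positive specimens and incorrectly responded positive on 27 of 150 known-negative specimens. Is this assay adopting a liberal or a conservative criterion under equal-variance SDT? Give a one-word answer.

conservative

z(H) = 0.168, z(FA) = -0.915
c = −½·(z(H) + z(FA)) = 0.3735
c > 0 → conservative criterion (biased toward responding “no”).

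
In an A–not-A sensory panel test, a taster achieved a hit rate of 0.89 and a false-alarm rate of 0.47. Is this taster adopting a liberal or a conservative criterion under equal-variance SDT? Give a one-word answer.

liberal

z(H) = 1.227, z(FA) = -0.075
c = −½·(z(H) + z(FA)) = -0.576
c < 0 → liberal criterion (biased toward responding “yes”).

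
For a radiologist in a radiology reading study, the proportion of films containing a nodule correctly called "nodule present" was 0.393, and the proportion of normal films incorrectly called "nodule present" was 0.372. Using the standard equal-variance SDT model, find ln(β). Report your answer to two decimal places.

z(H) = -0.272
z(FA) = -0.327
ln β = −½·[z(H)² − z(FA)²] = −0.5 × (0.074 − 0.107) = 0.0165

ln β = 0.02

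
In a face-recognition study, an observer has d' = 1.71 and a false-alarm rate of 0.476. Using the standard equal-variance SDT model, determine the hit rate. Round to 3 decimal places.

z(false-alarm rate) = z(0.476) = -0.0602
z(H) = z(FA) + d' = -0.0602 + 1.71 = 1.6498
hit rate = Φ(1.6498) = 0.9505

hit rate = 0.951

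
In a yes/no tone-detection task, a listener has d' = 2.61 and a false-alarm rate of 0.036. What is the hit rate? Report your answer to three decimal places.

z(false-alarm rate) = z(0.036) = -1.7991
z(H) = z(FA) + d' = -1.7991 + 2.61 = 0.8109
hit rate = Φ(0.8109) = 0.7913

hit rate = 0.791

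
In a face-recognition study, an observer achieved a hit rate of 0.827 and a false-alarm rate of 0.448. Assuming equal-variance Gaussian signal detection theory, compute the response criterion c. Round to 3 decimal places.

c = -0.406

z(0.827) = 0.9424, z(0.448) = -0.1307
c = −½·[z(H) + z(FA)] = −0.5 × (0.9424 + (-0.1307)) = -0.40585
c < 0: the observer has a liberal response bias.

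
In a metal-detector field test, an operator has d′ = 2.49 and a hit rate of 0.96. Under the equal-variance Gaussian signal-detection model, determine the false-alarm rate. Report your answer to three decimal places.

false-alarm rate = 0.230

z(hit rate) = z(0.96) = 1.7507
z(FA) = z(H) − d' = 1.7507 − 2.49 = -0.7393
false-alarm rate = Φ(-0.7393) = 0.2299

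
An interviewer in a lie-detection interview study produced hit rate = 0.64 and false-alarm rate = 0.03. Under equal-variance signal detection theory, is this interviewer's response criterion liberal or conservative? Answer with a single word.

conservative

z(H) = 0.358, z(FA) = -1.881
c = −½·(z(H) + z(FA)) = 0.7615
c > 0 → conservative criterion (biased toward responding “no”).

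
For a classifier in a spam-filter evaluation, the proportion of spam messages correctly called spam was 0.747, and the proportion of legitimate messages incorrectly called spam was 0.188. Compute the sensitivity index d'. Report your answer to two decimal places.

z(0.747) = 0.6651, z(0.188) = -0.8853
d' = z(H) − z(FA) = 0.6651 − (-0.8853) = 1.5504

d' = 1.55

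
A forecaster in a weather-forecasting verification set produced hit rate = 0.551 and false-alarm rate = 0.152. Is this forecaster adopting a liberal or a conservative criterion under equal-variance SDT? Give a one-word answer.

z(H) = 0.128, z(FA) = -1.028
c = −½·(z(H) + z(FA)) = 0.450
c > 0 → conservative criterion (biased toward responding “no”).

conservative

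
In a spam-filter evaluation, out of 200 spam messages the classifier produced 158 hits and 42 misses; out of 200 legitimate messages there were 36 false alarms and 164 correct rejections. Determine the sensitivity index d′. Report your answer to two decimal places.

d′ = 1.72

H = 158/200 = 0.7900
FA = 36/200 = 0.1800
Φ⁻¹(0.7900) = 0.8064, Φ⁻¹(0.1800) = -0.9154
d' = z(H) − z(FA) = 0.8064 − (-0.9154) = 1.7218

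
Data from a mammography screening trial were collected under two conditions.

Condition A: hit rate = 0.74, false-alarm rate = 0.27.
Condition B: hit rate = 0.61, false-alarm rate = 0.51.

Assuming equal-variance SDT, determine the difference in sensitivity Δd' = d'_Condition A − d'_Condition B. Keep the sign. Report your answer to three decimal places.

Condition A: z(0.74) = 0.6433, z(0.27) = -0.6128, d' = 1.2561
Condition B: z(0.61) = 0.2793, z(0.51) = 0.0251, d' = 0.2542
Δd' = d'_Condition A − d'_Condition B = 1.2561 − 0.2542 = 1.0019
Condition A has the higher sensitivity.

Δd' = 1.002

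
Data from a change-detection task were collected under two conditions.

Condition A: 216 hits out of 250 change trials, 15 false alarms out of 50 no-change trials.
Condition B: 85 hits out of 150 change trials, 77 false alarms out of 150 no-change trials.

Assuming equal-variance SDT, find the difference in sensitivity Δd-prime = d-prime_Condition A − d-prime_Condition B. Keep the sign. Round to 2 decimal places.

Δd-prime = 1.49

Condition A: z(0.8640) = 1.098, z(0.3000) = -0.524, d' = 1.622
Condition B: z(0.5667) = 0.168, z(0.5133) = 0.033, d' = 0.135
Δd' = d'_Condition A − d'_Condition B = 1.622 − 0.135 = 1.487
Condition A has the higher sensitivity.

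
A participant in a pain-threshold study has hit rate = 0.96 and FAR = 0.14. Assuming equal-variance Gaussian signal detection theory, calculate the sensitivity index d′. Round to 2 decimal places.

Φ⁻¹(H) = Φ⁻¹(0.96) = 1.751
Φ⁻¹(FA) = Φ⁻¹(0.14) = -1.080
d' = z(H) − z(FA) = 1.751 − (-1.080) = 2.831

d′ = 2.83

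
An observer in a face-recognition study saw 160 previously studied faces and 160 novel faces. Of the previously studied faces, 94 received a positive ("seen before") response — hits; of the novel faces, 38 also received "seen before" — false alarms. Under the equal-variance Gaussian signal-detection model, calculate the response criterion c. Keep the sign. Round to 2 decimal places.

H = 94/160 = 0.5875
FA = 38/160 = 0.2375
Φ⁻¹(0.5875) = 0.2211, Φ⁻¹(0.2375) = -0.7144
c = −½·[z(H) + z(FA)] = −0.5 × (0.2211 + (-0.7144)) = 0.24665

c = 0.25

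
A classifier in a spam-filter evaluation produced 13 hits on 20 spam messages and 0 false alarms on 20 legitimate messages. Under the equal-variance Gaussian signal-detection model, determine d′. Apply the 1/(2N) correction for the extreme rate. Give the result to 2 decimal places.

d′ = 2.35

The false-alarm rate is 0/20 = 0, so apply the 1/(2N) correction: FA → 1/(2·20) = 0.02500.
z(H) = z(0.65000) = 0.385
z(FA) = z(0.02500) = -1.960
d' = 0.385 − (-1.960) = 2.345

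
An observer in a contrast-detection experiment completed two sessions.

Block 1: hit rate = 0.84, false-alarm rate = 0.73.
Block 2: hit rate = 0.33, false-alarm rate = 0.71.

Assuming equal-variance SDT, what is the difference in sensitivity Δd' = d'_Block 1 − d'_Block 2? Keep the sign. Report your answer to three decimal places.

Δd' = 1.375

Block 1: z(0.84) = 0.9945, z(0.73) = 0.6128, d' = 0.3817
Block 2: z(0.33) = -0.4399, z(0.71) = 0.5534, d' = -0.9933
Δd' = d'_Block 1 − d'_Block 2 = 0.3817 − (-0.9933) = 1.3750
Block 1 has the higher sensitivity.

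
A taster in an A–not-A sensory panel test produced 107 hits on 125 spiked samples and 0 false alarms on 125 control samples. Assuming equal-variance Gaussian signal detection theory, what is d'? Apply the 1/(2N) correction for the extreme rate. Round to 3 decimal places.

The false-alarm rate is 0/125 = 0, so apply the 1/(2N) correction: FA → 1/(2·125) = 0.00400.
z(H) = z(0.85600) = 1.0625
z(FA) = z(0.00400) = -2.6521
d' = 1.0625 − (-2.6521) = 3.7146

d' = 3.715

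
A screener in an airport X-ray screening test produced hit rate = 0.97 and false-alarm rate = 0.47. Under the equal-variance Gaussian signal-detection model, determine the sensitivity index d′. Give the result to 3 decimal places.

z(H) = z(0.97) = 1.8808
z(FA) = z(0.47) = -0.0753
d' = z(H) − z(FA) = 1.8808 − (-0.0753) = 1.9561

d′ = 1.956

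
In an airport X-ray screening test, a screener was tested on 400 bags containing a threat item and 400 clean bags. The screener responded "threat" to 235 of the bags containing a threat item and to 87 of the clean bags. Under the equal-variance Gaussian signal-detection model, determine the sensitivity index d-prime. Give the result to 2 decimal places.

d-prime = 1.00

H = 235/400 = 0.5875
FA = 87/400 = 0.2175
z(0.5875) = 0.221, z(0.2175) = -0.781
d' = z(H) − z(FA) = 0.221 − (-0.781) = 1.002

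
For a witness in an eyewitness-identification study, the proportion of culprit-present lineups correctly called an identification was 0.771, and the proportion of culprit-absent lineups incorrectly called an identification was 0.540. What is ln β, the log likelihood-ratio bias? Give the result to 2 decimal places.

ln β = -0.27

Φ⁻¹(H) = 0.742
Φ⁻¹(FA) = 0.100
ln β = −½·[z(H)² − z(FA)²] = −0.5 × (0.551 − 0.010) = -0.2705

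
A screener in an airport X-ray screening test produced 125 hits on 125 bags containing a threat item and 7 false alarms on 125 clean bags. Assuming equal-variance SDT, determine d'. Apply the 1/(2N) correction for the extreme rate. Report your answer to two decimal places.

d' = 4.24

The hit rate is 125/125 = 1, so apply the 1/(2N) correction: H → 1 − 1/(2·125) = 0.99600.
z(H) = z(0.99600) = 2.652
z(FA) = z(0.05600) = -1.589
d' = 2.652 − (-1.589) = 4.241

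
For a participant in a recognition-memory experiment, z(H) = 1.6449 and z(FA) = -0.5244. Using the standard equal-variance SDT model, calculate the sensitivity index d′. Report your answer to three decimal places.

d′ = 2.169

d' = z(H) − z(FA) = 1.6449 − (-0.5244) = 2.1693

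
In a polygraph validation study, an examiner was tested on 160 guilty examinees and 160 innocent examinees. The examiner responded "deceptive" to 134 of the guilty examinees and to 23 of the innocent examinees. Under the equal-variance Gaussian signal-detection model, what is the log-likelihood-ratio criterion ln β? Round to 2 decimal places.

H = 134/160 = 0.8375
FA = 23/160 = 0.1437
Φ⁻¹(0.8375) = 0.984, Φ⁻¹(0.1437) = -1.064
ln β = −½·[z(H)² − z(FA)²] = −0.5 × (0.968 − 1.132) = 0.082

ln β = 0.08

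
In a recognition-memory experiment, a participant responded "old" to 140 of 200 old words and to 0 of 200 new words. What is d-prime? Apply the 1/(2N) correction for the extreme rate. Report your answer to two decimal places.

d-prime = 3.33

The false-alarm rate is 0/200 = 0, so apply the 1/(2N) correction: FA → 1/(2·200) = 0.00250.
z(H) = z(0.70000) = 0.524
z(FA) = z(0.00250) = -2.807
d' = 0.524 − (-2.807) = 3.331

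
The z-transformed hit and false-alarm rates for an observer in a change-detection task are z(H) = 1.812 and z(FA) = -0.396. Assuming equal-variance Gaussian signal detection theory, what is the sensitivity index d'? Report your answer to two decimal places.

d' = z(H) − z(FA) = 1.812 − (-0.396) = 2.208

d' = 2.21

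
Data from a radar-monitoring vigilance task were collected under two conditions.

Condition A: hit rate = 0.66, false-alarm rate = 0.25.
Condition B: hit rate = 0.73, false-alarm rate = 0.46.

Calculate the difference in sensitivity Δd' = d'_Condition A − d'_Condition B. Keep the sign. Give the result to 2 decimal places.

Condition A: z(0.66) = 0.412, z(0.25) = -0.674, d' = 1.086
Condition B: z(0.73) = 0.613, z(0.46) = -0.100, d' = 0.713
Δd' = d'_Condition A − d'_Condition B = 1.086 − 0.713 = 0.373
Condition A has the higher sensitivity.

Δd' = 0.37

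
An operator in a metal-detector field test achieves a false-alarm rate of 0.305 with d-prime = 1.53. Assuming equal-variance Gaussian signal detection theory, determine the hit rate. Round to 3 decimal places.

z(false-alarm rate) = z(0.305) = -0.5101
z(H) = z(FA) + d' = -0.5101 + 1.53 = 1.0199
hit rate = Φ(1.0199) = 0.8461

hit rate = 0.846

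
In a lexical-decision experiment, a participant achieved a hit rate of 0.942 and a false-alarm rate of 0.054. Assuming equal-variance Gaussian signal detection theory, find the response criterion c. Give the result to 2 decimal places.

Φ⁻¹(H) = Φ⁻¹(0.942) = 1.5718
Φ⁻¹(FA) = Φ⁻¹(0.054) = -1.6072
c = −½·[z(H) + z(FA)] = −0.5 × (1.5718 + (-1.6072)) = 0.0177
c > 0: the participant has a conservative response bias.

c = 0.02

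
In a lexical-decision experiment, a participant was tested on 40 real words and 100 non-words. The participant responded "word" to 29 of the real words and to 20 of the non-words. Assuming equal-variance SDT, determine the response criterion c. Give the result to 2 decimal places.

c = 0.12

H = 29/40 = 0.7250
FA = 20/100 = 0.2000
z(0.7250) = 0.5978, z(0.2000) = -0.8416
c = −½·[z(H) + z(FA)] = −0.5 × (0.5978 + (-0.8416)) = 0.1219
c > 0: the participant has a conservative response bias.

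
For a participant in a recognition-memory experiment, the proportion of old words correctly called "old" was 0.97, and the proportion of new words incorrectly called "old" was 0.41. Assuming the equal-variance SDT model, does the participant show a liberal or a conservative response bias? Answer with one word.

liberal

z(H) = 1.881, z(FA) = -0.228
c = −½·(z(H) + z(FA)) = -0.8265
c < 0 → liberal criterion (biased toward responding “yes”).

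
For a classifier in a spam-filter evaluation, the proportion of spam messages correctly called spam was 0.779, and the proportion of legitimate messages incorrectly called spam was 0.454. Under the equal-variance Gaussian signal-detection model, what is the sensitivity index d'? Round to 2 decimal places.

Φ⁻¹(H) = 0.7688
Φ⁻¹(FA) = -0.1156
d' = z(H) − z(FA) = 0.7688 − (-0.1156) = 0.8844

d' = 0.88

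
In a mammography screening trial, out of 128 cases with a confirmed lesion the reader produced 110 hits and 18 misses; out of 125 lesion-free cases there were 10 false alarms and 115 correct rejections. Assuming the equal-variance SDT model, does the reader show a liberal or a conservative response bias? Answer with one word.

z(H) = 1.078, z(FA) = -1.405
c = −½·(z(H) + z(FA)) = 0.1635
c > 0 → conservative criterion (biased toward responding “no”).

conservative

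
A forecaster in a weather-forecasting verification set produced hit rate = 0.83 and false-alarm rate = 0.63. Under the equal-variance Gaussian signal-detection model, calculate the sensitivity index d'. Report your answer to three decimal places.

z(H) = z(0.83) = 0.9542
z(FA) = z(0.63) = 0.3319
d' = z(H) − z(FA) = 0.9542 − 0.3319 = 0.6223

d' = 0.622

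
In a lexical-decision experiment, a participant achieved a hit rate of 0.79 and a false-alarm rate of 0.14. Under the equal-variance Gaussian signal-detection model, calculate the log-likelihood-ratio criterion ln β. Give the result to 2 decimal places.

z(0.79) = 0.806, z(0.14) = -1.080
ln β = −½·[z(H)² − z(FA)²] = −0.5 × (0.650 − 1.166) = 0.258

ln β = 0.26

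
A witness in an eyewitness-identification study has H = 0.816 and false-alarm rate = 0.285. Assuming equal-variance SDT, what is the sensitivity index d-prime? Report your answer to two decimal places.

d-prime = 1.47

Φ⁻¹(0.816) = 0.9002, Φ⁻¹(0.285) = -0.5681
d' = z(H) − z(FA) = 0.9002 − (-0.5681) = 1.4683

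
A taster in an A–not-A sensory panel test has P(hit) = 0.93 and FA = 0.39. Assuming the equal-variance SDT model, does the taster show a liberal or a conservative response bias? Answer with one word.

liberal

z(H) = 1.476, z(FA) = -0.279
c = −½·(z(H) + z(FA)) = -0.5985
c < 0 → liberal criterion (biased toward responding “yes”).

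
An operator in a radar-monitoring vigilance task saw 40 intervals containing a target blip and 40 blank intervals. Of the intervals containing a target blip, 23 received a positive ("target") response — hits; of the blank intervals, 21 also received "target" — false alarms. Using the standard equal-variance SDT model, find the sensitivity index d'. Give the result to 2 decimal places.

d' = 0.13

H = 23/40 = 0.5750
FA = 21/40 = 0.5250
z(H) = z(0.5750) = 0.189
z(FA) = z(0.5250) = 0.063
d' = z(H) − z(FA) = 0.189 − 0.063 = 0.126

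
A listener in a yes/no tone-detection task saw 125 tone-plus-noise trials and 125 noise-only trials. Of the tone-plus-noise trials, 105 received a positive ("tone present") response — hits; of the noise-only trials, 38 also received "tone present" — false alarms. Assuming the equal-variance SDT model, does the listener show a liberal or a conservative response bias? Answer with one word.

z(H) = 0.994, z(FA) = -0.513
c = −½·(z(H) + z(FA)) = -0.2405
c < 0 → liberal criterion (biased toward responding “yes”).

liberal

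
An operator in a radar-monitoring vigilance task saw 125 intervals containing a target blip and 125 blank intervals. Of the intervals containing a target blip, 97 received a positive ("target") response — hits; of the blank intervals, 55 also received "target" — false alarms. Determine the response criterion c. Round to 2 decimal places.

H = 97/125 = 0.7760
FA = 55/125 = 0.4400
z(H) = 0.759
z(FA) = -0.151
c = −½·[z(H) + z(FA)] = −0.5 × (0.759 + (-0.151)) = -0.304
c < 0: the operator has a liberal response bias.

c = -0.30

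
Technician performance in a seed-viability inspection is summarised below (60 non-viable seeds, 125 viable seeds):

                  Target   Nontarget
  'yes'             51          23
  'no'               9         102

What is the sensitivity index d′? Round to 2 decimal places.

H = 51/60 = 0.8500
FA = 23/125 = 0.1840
Φ⁻¹(H) = 1.0364
Φ⁻¹(FA) = -0.9002
d' = z(H) − z(FA) = 1.0364 − (-0.9002) = 1.9366

d′ = 1.94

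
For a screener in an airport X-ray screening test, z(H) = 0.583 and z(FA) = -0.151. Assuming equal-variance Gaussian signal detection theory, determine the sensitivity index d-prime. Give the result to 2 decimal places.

d-prime = 0.73

d' = z(H) − z(FA) = 0.583 − (-0.151) = 0.734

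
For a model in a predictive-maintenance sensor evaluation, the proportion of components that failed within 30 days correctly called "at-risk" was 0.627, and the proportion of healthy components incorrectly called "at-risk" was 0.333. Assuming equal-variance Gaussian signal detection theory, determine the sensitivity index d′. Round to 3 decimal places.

Φ⁻¹(H) = 0.3239
Φ⁻¹(FA) = -0.4316
d' = z(H) − z(FA) = 0.3239 − (-0.4316) = 0.7555

d′ = 0.756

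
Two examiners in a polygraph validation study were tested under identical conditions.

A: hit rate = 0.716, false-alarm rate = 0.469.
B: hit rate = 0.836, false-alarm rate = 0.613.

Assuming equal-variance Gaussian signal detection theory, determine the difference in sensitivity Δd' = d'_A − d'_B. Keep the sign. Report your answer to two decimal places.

Δd' = -0.04

A: z(0.716) = 0.571, z(0.469) = -0.078, d' = 0.649
B: z(0.836) = 0.978, z(0.613) = 0.287, d' = 0.691
Δd' = d'_A − d'_B = 0.649 − 0.691 = -0.042
B has the higher sensitivity.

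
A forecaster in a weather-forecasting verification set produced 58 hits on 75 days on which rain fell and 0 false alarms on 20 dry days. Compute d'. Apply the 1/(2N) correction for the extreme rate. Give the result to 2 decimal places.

d' = 2.71

The false-alarm rate is 0/20 = 0, so apply the 1/(2N) correction: FA → 1/(2·20) = 0.02500.
z(H) = z(0.77333) = 0.750
z(FA) = z(0.02500) = -1.960
d' = 0.750 − (-1.960) = 2.710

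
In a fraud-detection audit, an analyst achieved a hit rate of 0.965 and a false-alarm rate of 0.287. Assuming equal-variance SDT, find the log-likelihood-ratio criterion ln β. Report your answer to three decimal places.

z(H) = 1.8119
z(FA) = -0.5622
ln β = −½·[z(H)² − z(FA)²] = −0.5 × (3.2830 − 0.3161) = -1.48345

ln β = -1.483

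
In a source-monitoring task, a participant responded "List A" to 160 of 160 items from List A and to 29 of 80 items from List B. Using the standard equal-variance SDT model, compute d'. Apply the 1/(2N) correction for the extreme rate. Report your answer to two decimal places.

d' = 3.09

The hit rate is 160/160 = 1, so apply the 1/(2N) correction: H → 1 − 1/(2·160) = 0.99687.
z(H) = z(0.99687) = 2.734
z(FA) = z(0.36250) = -0.352
d' = 2.734 − (-0.352) = 3.086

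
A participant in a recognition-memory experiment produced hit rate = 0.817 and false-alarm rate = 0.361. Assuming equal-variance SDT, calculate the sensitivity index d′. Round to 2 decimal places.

d′ = 1.26

z(H) = z(0.817) = 0.9040
z(FA) = z(0.361) = -0.3558
d' = z(H) − z(FA) = 0.9040 − (-0.3558) = 1.2598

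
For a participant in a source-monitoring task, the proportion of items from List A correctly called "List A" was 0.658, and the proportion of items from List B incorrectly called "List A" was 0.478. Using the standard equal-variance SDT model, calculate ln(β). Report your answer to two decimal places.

ln β = -0.08

z(H) = 0.407
z(FA) = -0.055
ln β = −½·[z(H)² − z(FA)²] = −0.5 × (0.166 − 0.003) = -0.0815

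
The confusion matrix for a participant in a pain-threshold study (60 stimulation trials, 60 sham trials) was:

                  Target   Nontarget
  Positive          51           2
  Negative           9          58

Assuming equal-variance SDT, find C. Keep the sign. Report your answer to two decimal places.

C = 0.40

H = 51/60 = 0.8500
FA = 2/60 = 0.0333
Φ⁻¹(0.8500) = 1.036, Φ⁻¹(0.0333) = -1.834
c = −½·[z(H) + z(FA)] = −0.5 × (1.036 + (-1.834)) = 0.399
c > 0: the participant has a conservative response bias.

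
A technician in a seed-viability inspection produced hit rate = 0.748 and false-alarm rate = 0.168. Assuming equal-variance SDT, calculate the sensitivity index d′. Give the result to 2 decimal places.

d′ = 1.63

z(H) = 0.6682
z(FA) = -0.9621
d' = z(H) − z(FA) = 0.6682 − (-0.9621) = 1.6303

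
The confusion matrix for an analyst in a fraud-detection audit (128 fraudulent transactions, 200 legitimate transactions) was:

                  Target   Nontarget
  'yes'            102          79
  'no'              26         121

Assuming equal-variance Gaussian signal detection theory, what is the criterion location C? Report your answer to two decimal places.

C = -0.28

H = 102/128 = 0.7969
FA = 79/200 = 0.3950
z(H) = 0.8306
z(FA) = -0.2663
c = −½·[z(H) + z(FA)] = −0.5 × (0.8306 + (-0.2663)) = -0.28215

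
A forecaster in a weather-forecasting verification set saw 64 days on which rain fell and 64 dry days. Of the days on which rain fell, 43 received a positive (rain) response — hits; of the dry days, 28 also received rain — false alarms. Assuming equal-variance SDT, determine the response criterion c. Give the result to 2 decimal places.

H = 43/64 = 0.6719
FA = 28/64 = 0.4375
z(H) = 0.4452
z(FA) = -0.1573
c = −½·[z(H) + z(FA)] = −0.5 × (0.4452 + (-0.1573)) = -0.14395
c < 0: the forecaster has a liberal response bias.

c = -0.14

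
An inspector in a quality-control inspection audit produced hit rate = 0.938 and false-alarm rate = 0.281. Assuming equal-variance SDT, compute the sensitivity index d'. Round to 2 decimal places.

z(0.938) = 1.538, z(0.281) = -0.580
d' = z(H) − z(FA) = 1.538 − (-0.580) = 2.118

d' = 2.12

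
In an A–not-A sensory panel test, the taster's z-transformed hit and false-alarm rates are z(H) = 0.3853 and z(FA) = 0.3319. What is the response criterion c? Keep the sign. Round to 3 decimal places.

c = -0.359

c = −½·[z(H) + z(FA)] = −½·(0.3853 + 0.3319) = -0.3586
c < 0: the taster has a liberal response bias.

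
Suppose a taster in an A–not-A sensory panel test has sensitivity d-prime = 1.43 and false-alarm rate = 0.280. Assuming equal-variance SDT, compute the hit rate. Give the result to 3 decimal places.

z(false-alarm rate) = z(0.280) = -0.5828
z(H) = z(FA) + d' = -0.5828 + 1.43 = 0.8472
hit rate = Φ(0.8472) = 0.8016

hit rate = 0.802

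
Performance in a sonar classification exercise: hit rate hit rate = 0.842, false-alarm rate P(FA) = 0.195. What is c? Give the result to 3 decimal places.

c = -0.072

z(H) = z(0.842) = 1.0027
z(FA) = z(0.195) = -0.8596
c = −½·[z(H) + z(FA)] = −0.5 × (1.0027 + (-0.8596)) = -0.07155
c < 0: the sonar operator has a liberal response bias.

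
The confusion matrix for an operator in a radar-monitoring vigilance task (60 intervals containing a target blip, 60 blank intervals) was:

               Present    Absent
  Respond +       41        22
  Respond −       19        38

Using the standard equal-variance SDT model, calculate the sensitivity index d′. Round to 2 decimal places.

d′ = 0.82

H = 41/60 = 0.6833
FA = 22/60 = 0.3667
z(H) = z(0.6833) = 0.477
z(FA) = z(0.3667) = -0.341
d' = z(H) − z(FA) = 0.477 − (-0.341) = 0.818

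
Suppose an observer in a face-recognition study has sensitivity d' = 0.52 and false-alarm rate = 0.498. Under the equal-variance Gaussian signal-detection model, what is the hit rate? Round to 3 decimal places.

hit rate = 0.697

z(false-alarm rate) = z(0.498) = -0.0050
z(H) = z(FA) + d' = -0.0050 + 0.52 = 0.5150
hit rate = Φ(0.5150) = 0.6967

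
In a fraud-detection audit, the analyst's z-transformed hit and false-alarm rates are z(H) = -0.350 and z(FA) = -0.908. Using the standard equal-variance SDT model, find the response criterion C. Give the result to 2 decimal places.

C = 0.63

c = −½·[z(H) + z(FA)] = −½·(-0.350 + (-0.908)) = 0.629
c > 0: the analyst has a conservative response bias.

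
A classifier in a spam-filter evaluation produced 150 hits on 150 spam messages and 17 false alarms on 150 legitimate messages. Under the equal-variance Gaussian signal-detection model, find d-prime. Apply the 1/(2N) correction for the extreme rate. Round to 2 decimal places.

The hit rate is 150/150 = 1, so apply the 1/(2N) correction: H → 1 − 1/(2·150) = 0.99667.
z(H) = z(0.99667) = 2.713
z(FA) = z(0.11333) = -1.209
d' = 2.713 − (-1.209) = 3.922

d-prime = 3.92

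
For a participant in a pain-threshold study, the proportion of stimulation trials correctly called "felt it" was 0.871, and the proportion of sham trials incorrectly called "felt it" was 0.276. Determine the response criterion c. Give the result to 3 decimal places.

z(H) = 1.1311
z(FA) = -0.5948
c = −½·[z(H) + z(FA)] = −0.5 × (1.1311 + (-0.5948)) = -0.26815

c = -0.268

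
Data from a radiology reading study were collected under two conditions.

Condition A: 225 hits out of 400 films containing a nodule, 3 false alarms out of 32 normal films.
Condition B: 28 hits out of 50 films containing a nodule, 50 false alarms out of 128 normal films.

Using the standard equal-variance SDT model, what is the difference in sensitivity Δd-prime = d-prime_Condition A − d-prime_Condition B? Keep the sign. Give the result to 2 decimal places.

Δd-prime = 1.05

Condition A: z(0.5625) = 0.157, z(0.0938) = -1.318, d' = 1.475
Condition B: z(0.5600) = 0.151, z(0.3906) = -0.278, d' = 0.429
Δd' = d'_Condition A − d'_Condition B = 1.475 − 0.429 = 1.046
Condition A has the higher sensitivity.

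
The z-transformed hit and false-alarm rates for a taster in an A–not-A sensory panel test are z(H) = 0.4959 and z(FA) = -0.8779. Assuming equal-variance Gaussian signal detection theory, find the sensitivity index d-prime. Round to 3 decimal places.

d-prime = 1.374

d' = z(H) − z(FA) = 0.4959 − (-0.8779) = 1.3738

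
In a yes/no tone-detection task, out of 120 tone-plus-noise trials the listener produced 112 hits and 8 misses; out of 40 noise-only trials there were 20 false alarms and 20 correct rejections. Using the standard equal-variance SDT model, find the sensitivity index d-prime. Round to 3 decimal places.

d-prime = 1.501

H = 112/120 = 0.9333
FA = 20/40 = 0.5000
Φ⁻¹(H) = Φ⁻¹(0.9333) = 1.5008
Φ⁻¹(FA) = Φ⁻¹(0.5000) = 0.0000
d' = z(H) − z(FA) = 1.5008 − 0.0000 = 1.5008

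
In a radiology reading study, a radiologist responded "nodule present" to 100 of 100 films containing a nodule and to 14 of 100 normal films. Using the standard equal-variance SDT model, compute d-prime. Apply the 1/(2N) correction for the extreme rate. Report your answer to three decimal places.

The hit rate is 100/100 = 1, so apply the 1/(2N) correction: H → 1 − 1/(2·100) = 0.99500.
z(H) = z(0.99500) = 2.5758
z(FA) = z(0.14000) = -1.0803
d' = 2.5758 − (-1.0803) = 3.6561

d-prime = 3.656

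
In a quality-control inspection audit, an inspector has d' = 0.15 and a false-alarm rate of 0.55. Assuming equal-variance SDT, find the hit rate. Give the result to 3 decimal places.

hit rate = 0.609

z(false-alarm rate) = z(0.55) = 0.1257
z(H) = z(FA) + d' = 0.1257 + 0.15 = 0.2757
hit rate = Φ(0.2757) = 0.6086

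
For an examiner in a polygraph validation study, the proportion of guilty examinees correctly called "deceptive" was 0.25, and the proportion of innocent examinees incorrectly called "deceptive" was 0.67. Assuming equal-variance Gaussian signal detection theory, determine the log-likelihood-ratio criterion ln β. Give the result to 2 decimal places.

ln β = -0.13

Φ⁻¹(H) = Φ⁻¹(0.25) = -0.674
Φ⁻¹(FA) = Φ⁻¹(0.67) = 0.440
ln β = −½·[z(H)² − z(FA)²] = −0.5 × (0.454 − 0.194) = -0.130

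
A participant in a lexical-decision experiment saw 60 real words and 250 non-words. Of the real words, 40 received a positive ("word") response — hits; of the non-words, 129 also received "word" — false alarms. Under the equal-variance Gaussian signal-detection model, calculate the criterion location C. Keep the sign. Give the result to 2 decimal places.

H = 40/60 = 0.6667
FA = 129/250 = 0.5160
Φ⁻¹(H) = Φ⁻¹(0.6667) = 0.431
Φ⁻¹(FA) = Φ⁻¹(0.5160) = 0.040
c = −½·[z(H) + z(FA)] = −0.5 × (0.431 + 0.040) = -0.2355

C = -0.24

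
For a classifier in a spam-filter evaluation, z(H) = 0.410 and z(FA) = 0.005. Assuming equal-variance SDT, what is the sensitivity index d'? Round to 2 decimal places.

d' = 0.41

d' = z(H) − z(FA) = 0.410 − 0.005 = 0.405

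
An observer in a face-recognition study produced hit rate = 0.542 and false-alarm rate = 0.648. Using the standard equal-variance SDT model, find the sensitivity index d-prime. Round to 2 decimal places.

z(H) = z(0.542) = 0.1055
z(FA) = z(0.648) = 0.3799
d' = z(H) − z(FA) = 0.1055 − 0.3799 = -0.2744

d-prime = -0.27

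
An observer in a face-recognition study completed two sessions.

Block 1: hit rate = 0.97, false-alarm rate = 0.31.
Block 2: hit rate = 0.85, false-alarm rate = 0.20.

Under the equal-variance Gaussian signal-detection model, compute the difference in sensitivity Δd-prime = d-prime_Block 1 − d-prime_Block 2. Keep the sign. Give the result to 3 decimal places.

Block 1: z(0.97) = 1.8808, z(0.31) = -0.4959, d' = 2.3767
Block 2: z(0.85) = 1.0364, z(0.20) = -0.8416, d' = 1.8780
Δd' = d'_Block 1 − d'_Block 2 = 2.3767 − 1.8780 = 0.4987
Block 1 has the higher sensitivity.

Δd-prime = 0.499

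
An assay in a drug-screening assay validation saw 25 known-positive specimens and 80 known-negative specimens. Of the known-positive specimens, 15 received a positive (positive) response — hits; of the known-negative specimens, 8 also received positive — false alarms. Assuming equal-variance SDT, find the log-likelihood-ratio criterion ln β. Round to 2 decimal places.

H = 15/25 = 0.6000
FA = 8/80 = 0.1000
z(0.6000) = 0.253, z(0.1000) = -1.282
ln β = −½·[z(H)² − z(FA)²] = −0.5 × (0.064 − 1.644) = 0.790

ln β = 0.79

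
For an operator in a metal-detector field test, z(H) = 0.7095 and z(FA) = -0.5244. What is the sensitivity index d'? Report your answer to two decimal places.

d' = 1.23

d' = z(H) − z(FA) = 0.7095 − (-0.5244) = 1.2339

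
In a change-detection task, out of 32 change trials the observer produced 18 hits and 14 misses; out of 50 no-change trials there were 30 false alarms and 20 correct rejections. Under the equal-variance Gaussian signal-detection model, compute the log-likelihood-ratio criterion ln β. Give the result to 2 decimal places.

H = 18/32 = 0.5625
FA = 30/50 = 0.6000
z(H) = 0.157
z(FA) = 0.253
ln β = −½·[z(H)² − z(FA)²] = −0.5 × (0.025 − 0.064) = 0.0195

ln β = 0.02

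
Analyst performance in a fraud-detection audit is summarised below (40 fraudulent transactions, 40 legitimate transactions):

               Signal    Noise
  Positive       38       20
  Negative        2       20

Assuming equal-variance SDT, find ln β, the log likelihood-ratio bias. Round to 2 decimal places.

ln β = -1.35

H = 38/40 = 0.9500
FA = 20/40 = 0.5000
Φ⁻¹(0.9500) = 1.645, Φ⁻¹(0.5000) = 0.000
ln β = −½·[z(H)² − z(FA)²] = −0.5 × (2.706 − 0.000) = -1.353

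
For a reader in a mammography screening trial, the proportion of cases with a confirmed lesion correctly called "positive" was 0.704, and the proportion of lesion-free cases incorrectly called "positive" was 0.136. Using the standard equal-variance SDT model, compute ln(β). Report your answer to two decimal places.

z(0.704) = 0.536, z(0.136) = -1.098
ln β = −½·[z(H)² − z(FA)²] = −0.5 × (0.287 − 1.206) = 0.4595

ln β = 0.46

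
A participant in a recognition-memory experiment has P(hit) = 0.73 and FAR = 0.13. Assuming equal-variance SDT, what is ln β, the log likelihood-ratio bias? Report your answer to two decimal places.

z(H) = 0.613
z(FA) = -1.126
ln β = −½·[z(H)² − z(FA)²] = −0.5 × (0.376 − 1.268) = 0.446

ln β = 0.45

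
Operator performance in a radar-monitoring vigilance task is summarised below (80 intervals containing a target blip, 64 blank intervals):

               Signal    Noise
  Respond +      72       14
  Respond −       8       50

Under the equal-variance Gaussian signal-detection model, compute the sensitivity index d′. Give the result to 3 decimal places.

H = 72/80 = 0.9000
FA = 14/64 = 0.2188
z(H) = z(0.9000) = 1.2816
z(FA) = z(0.2188) = -0.7763
d' = z(H) − z(FA) = 1.2816 − (-0.7763) = 2.0579

d′ = 2.058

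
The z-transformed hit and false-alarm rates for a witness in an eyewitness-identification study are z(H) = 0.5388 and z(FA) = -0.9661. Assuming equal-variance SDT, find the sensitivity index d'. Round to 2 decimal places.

d' = 1.50

d' = z(H) − z(FA) = 0.5388 − (-0.9661) = 1.5049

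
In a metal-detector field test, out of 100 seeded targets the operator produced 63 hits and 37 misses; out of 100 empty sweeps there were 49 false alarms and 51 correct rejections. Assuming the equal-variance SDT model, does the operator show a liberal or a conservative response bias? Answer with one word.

liberal

z(H) = 0.332, z(FA) = -0.025
c = −½·(z(H) + z(FA)) = -0.1535
c < 0 → liberal criterion (biased toward responding “yes”).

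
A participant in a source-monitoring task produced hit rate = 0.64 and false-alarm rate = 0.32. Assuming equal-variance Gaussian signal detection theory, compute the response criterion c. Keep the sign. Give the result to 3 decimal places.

z(H) = z(0.64) = 0.3585
z(FA) = z(0.32) = -0.4677
c = −½·[z(H) + z(FA)] = −0.5 × (0.3585 + (-0.4677)) = 0.0546
c > 0: the participant has a conservative response bias.

c = 0.055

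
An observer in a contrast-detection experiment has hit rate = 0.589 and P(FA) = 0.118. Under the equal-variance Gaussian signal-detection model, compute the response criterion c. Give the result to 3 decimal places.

z(H) = 0.2250
z(FA) = -1.1850
c = −½·[z(H) + z(FA)] = −0.5 × (0.2250 + (-1.1850)) = 0.4800
c > 0: the observer has a conservative response bias.

c = 0.480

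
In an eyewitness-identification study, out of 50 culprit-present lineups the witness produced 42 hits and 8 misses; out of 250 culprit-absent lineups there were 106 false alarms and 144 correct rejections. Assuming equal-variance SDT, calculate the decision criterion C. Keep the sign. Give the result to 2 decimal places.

C = -0.40

H = 42/50 = 0.8400
FA = 106/250 = 0.4240
z(H) = 0.994
z(FA) = -0.192
c = −½·[z(H) + z(FA)] = −0.5 × (0.994 + (-0.192)) = -0.401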